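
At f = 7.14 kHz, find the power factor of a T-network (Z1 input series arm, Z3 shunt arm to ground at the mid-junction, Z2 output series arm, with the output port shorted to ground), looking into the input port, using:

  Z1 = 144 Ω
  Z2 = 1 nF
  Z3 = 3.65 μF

Step 1 — Angular frequency: ω = 2π·f = 2π·7140 = 4.486e+04 rad/s.
Step 2 — Component impedances:
  Z1: Z = R = 144 Ω
  Z2: Z = 1/(jωC) = -j/(ω·C) = 0 - j2.229e+04 Ω
  Z3: Z = 1/(jωC) = -j/(ω·C) = 0 - j6.107 Ω
Step 3 — With the output port shorted to ground, the output series arm Z2 runs from the junction to ground; the shunt arm Z3 also runs from the junction to ground. They appear in parallel: Z3 || Z2 = 0 - j6.105 Ω.
Step 4 — Series with input arm Z1: Z_in = Z1 + (Z3 || Z2) = 144 - j6.105 Ω = 144.1∠-2.4° Ω.
Step 5 — Power factor: PF = cos(φ) = Re(Z)/|Z| = 144/144.13 = 0.9991.
Step 6 — Type: Im(Z) = -6.105 ⇒ leading (phase φ = -2.4°).

PF = 0.9991 (leading, φ = -2.4°)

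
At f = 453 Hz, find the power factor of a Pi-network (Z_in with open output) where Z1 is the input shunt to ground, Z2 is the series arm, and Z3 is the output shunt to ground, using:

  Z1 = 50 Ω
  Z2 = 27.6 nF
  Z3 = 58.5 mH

Step 1 — Angular frequency: ω = 2π·f = 2π·453 = 2846 rad/s.
Step 2 — Component impedances:
  Z1: Z = R = 50 Ω
  Z2: Z = 1/(jωC) = -j/(ω·C) = 0 - j1.273e+04 Ω
  Z3: Z = jωL = j·2846·0.0585 = 0 + j166.5 Ω
Step 3 — With open output, the series arm Z2 and the output shunt Z3 appear in series to ground: Z2 + Z3 = 0 - j1.256e+04 Ω.
Step 4 — Parallel with input shunt Z1: Z_in = Z1 || (Z2 + Z3) = 50 - j0.199 Ω = 50∠-0.2° Ω.
Step 5 — Power factor: PF = cos(φ) = Re(Z)/|Z| = 50/50 = 1.
Step 6 — Type: Im(Z) = -0.199 ⇒ leading (phase φ = -0.2°).

PF = 1 (leading, φ = -0.2°)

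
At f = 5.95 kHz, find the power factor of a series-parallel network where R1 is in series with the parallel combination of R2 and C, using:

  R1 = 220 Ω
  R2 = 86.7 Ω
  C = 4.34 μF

Step 1 — Angular frequency: ω = 2π·f = 2π·5950 = 3.738e+04 rad/s.
Step 2 — Component impedances:
  R1: Z = R = 220 Ω
  R2: Z = R = 86.7 Ω
  C: Z = 1/(jωC) = -j/(ω·C) = 0 - j6.163 Ω
Step 3 — Parallel branch: R2 || C = 1/(1/R2 + 1/C) = 0.4359 - j6.132 Ω.
Step 4 — Series with R1: Z_total = R1 + (R2 || C) = 220.4 - j6.132 Ω = 220.5∠-1.6° Ω.
Step 5 — Power factor: PF = cos(φ) = Re(Z)/|Z| = 220.44/220.52 = 0.9996.
Step 6 — Type: Im(Z) = -6.132 ⇒ leading (phase φ = -1.6°).

PF = 0.9996 (leading, φ = -1.6°)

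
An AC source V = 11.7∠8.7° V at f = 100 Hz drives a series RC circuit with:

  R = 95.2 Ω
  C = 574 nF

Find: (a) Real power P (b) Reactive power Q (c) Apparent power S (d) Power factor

Step 1 — Angular frequency: ω = 2π·f = 2π·100 = 628.3 rad/s.
Step 2 — Component impedances:
  R: Z = R = 95.2 Ω
  C: Z = 1/(jωC) = -j/(ω·C) = 0 - j2773 Ω
Step 3 — Series combination: Z_total = R + C = 95.2 - j2773 Ω = 2774∠-88.0° Ω.
Step 4 — Source phasor: V = 11.7∠8.7° V = 11.57 + j1.77 V.
Step 5 — Current: I = V / Z = -0.0004945 + j0.004188 A = 0.004217∠96.7° A.
Step 6 — Complex power: S = V·I* = 0.001693 - j0.04931 VA.
Step 7 — Real power: P = Re(S) = 0.001693 W.
Step 8 — Reactive power: Q = Im(S) = -0.04931 VAR.
Step 9 — Apparent power: |S| = 0.04934 VA.
Step 10 — Power factor: PF = P/|S| = 0.03431 (leading).

(a) P = 0.001693 W  (b) Q = -0.04931 VAR  (c) S = 0.04934 VA  (d) PF = 0.03431 (leading)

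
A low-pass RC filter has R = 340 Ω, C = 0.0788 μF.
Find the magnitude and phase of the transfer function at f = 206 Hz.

Step 1 — Angular frequency: ω = 2π·206 = 1294 rad/s.
Step 2 — Transfer function: H(jω) = 1/(1 + jωRC).
Step 3 — Denominator: 1 + jωRC = 1 + j·1294·340·7.88e-08 = 1 + j0.03468.
Step 4 — H = 0.9988 - j0.03464.
Step 5 — Magnitude: |H| = 0.9994 (-0.0 dB); phase: φ = -2.0°.

|H| = 0.9994 (-0.0 dB), φ = -2.0°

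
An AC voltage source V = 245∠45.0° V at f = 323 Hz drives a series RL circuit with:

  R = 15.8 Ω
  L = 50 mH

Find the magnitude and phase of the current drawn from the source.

Step 1 — Angular frequency: ω = 2π·f = 2π·323 = 2029 rad/s.
Step 2 — Component impedances:
  R: Z = R = 15.8 Ω
  L: Z = jωL = j·2029·0.05 = 0 + j101.5 Ω
Step 3 — Series combination: Z_total = R + L = 15.8 + j101.5 Ω = 102.7∠81.1° Ω.
Step 4 — Source phasor: V = 245∠45.0° V = 173.2 + j173.2 V.
Step 5 — Ohm's law: I = V / Z_total = (173.2 + j173.2) / (15.8 + j101.5) = 1.926 - j1.407 A.
Step 6 — Convert to polar: |I| = 2.386 A, ∠I = -36.1°.

I = 2.386∠-36.1° A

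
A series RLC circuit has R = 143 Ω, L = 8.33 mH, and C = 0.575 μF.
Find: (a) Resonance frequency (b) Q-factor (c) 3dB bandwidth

Step 1 — Resonance: ω₀ = 1/√(LC) = 1/√(0.00833·5.75e-07) = 1.445e+04 rad/s.
Step 2 — f₀ = ω₀/(2π) = 2300 Hz.
Step 3 — Series Q: Q = ω₀L/R = 1.445e+04·0.00833/143 = 0.8417.
Step 4 — Bandwidth: Δω = ω₀/Q = 1.717e+04 rad/s; BW = Δω/(2π) = 2732 Hz.

(a) f₀ = 2300 Hz  (b) Q = 0.8417  (c) BW = 2732 Hz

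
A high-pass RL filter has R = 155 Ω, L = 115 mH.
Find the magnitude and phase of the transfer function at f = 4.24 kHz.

Step 1 — Angular frequency: ω = 2π·4240 = 2.664e+04 rad/s.
Step 2 — Transfer function: H(jω) = jωL/(R + jωL).
Step 3 — Numerator jωL = j·3064; denominator R + jωL = 155 + j3064.
Step 4 — H = 0.9974 + j0.05046.
Step 5 — Magnitude: |H| = 0.9987 (-0.0 dB); phase: φ = 2.9°.

|H| = 0.9987 (-0.0 dB), φ = 2.9°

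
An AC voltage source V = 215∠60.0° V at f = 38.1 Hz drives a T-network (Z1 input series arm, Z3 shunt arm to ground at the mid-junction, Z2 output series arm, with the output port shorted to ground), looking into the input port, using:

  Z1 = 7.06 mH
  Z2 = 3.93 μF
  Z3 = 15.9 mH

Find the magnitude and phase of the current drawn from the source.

Step 1 — Angular frequency: ω = 2π·f = 2π·38.1 = 239.4 rad/s.
Step 2 — Component impedances:
  Z1: Z = jωL = j·239.4·0.00706 = 0 + j1.69 Ω
  Z2: Z = 1/(jωC) = -j/(ω·C) = 0 - j1063 Ω
  Z3: Z = jωL = j·239.4·0.0159 = 0 + j3.806 Ω
Step 3 — With the output port shorted to ground, the output series arm Z2 runs from the junction to ground; the shunt arm Z3 also runs from the junction to ground. They appear in parallel: Z3 || Z2 = 0 + j3.82 Ω.
Step 4 — Series with input arm Z1: Z_in = Z1 + (Z3 || Z2) = 0 + j5.51 Ω = 5.51∠90.0° Ω.
Step 5 — Source phasor: V = 215∠60.0° V = 107.5 + j186.2 V.
Step 6 — Ohm's law: I = V / Z_total = (107.5 + j186.2) / (0 + j5.51) = 33.79 - j19.51 A.
Step 7 — Convert to polar: |I| = 39.02 A, ∠I = -30.0°.

I = 39.02∠-30.0° A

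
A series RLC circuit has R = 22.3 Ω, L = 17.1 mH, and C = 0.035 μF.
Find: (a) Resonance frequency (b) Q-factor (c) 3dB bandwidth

Step 1 — Resonance: ω₀ = 1/√(LC) = 1/√(0.0171·3.5e-08) = 4.088e+04 rad/s.
Step 2 — f₀ = ω₀/(2π) = 6506 Hz.
Step 3 — Series Q: Q = ω₀L/R = 4.088e+04·0.0171/22.3 = 31.34.
Step 4 — Bandwidth: Δω = ω₀/Q = 1304 rad/s; BW = Δω/(2π) = 207.6 Hz.

(a) f₀ = 6506 Hz  (b) Q = 31.34  (c) BW = 207.6 Hz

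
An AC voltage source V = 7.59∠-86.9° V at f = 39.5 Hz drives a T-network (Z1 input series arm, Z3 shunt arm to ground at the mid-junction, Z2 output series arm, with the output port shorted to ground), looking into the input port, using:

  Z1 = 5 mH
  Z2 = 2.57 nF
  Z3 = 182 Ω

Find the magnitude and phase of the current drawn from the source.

Step 1 — Angular frequency: ω = 2π·f = 2π·39.5 = 248.2 rad/s.
Step 2 — Component impedances:
  Z1: Z = jωL = j·248.2·0.005 = 0 + j1.241 Ω
  Z2: Z = 1/(jωC) = -j/(ω·C) = 0 - j1.568e+06 Ω
  Z3: Z = R = 182 Ω
Step 3 — With the output port shorted to ground, the output series arm Z2 runs from the junction to ground; the shunt arm Z3 also runs from the junction to ground. They appear in parallel: Z3 || Z2 = 182 - j0.02113 Ω.
Step 4 — Series with input arm Z1: Z_in = Z1 + (Z3 || Z2) = 182 + j1.22 Ω = 182∠0.4° Ω.
Step 5 — Source phasor: V = 7.59∠-86.9° V = 0.4105 - j7.579 V.
Step 6 — Ohm's law: I = V / Z_total = (0.4105 - j7.579) / (182 + j1.22) = 0.001976 - j0.04166 A.
Step 7 — Convert to polar: |I| = 0.0417 A, ∠I = -87.3°.

I = 0.0417∠-87.3° A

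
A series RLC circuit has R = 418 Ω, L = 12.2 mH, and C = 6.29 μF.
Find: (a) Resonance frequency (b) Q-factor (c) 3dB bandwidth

Step 1 — Resonance: ω₀ = 1/√(LC) = 1/√(0.0122·6.29e-06) = 3610 rad/s.
Step 2 — f₀ = ω₀/(2π) = 574.5 Hz.
Step 3 — Series Q: Q = ω₀L/R = 3610·0.0122/418 = 0.1054.
Step 4 — Bandwidth: Δω = ω₀/Q = 3.426e+04 rad/s; BW = Δω/(2π) = 5453 Hz.

(a) f₀ = 574.5 Hz  (b) Q = 0.1054  (c) BW = 5453 Hz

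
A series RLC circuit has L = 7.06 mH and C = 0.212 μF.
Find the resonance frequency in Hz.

Step 1 — Resonance condition Im(Z)=0 gives ω₀ = 1/√(LC).
Step 2 — ω₀ = 1/√(0.00706·2.12e-07) = 2.585e+04 rad/s.
Step 3 — f₀ = ω₀/(2π) = 4114 Hz.

f₀ = 4114 Hz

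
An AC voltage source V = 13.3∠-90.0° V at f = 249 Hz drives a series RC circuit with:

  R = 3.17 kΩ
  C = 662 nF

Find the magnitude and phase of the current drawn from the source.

Step 1 — Angular frequency: ω = 2π·f = 2π·249 = 1565 rad/s.
Step 2 — Component impedances:
  R: Z = R = 3170 Ω
  C: Z = 1/(jωC) = -j/(ω·C) = 0 - j965.5 Ω
Step 3 — Series combination: Z_total = R + C = 3170 - j965.5 Ω = 3314∠-16.9° Ω.
Step 4 — Source phasor: V = 13.3∠-90.0° V = 0 - j13.3 V.
Step 5 — Ohm's law: I = V / Z_total = (0 - j13.3) / (3170 - j965.5) = 0.001169 - j0.003839 A.
Step 6 — Convert to polar: |I| = 0.004014 A, ∠I = -73.1°.

I = 0.004014∠-73.1° A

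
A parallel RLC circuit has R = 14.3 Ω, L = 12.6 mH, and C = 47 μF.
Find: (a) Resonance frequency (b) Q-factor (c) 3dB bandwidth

Step 1 — Resonance: ω₀ = 1/√(LC) = 1/√(0.0126·4.7e-05) = 1299 rad/s.
Step 2 — f₀ = ω₀/(2π) = 206.8 Hz.
Step 3 — Parallel Q: Q = R/(ω₀L) = 14.3/(1299·0.0126) = 0.8734.
Step 4 — Bandwidth: Δω = ω₀/Q = 1488 rad/s; BW = Δω/(2π) = 236.8 Hz.

(a) f₀ = 206.8 Hz  (b) Q = 0.8734  (c) BW = 236.8 Hz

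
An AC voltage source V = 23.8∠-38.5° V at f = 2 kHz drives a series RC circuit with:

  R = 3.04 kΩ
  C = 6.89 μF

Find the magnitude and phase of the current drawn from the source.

Step 1 — Angular frequency: ω = 2π·f = 2π·2000 = 1.257e+04 rad/s.
Step 2 — Component impedances:
  R: Z = R = 3040 Ω
  C: Z = 1/(jωC) = -j/(ω·C) = 0 - j11.55 Ω
Step 3 — Series combination: Z_total = R + C = 3040 - j11.55 Ω = 3040∠-0.2° Ω.
Step 4 — Source phasor: V = 23.8∠-38.5° V = 18.63 - j14.82 V.
Step 5 — Ohm's law: I = V / Z_total = (18.63 - j14.82) / (3040 - j11.55) = 0.006145 - j0.00485 A.
Step 6 — Convert to polar: |I| = 0.007829 A, ∠I = -38.3°.

I = 0.007829∠-38.3° A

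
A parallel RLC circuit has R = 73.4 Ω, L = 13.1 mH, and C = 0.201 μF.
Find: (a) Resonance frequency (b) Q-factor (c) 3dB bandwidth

Step 1 — Resonance: ω₀ = 1/√(LC) = 1/√(0.0131·2.01e-07) = 1.949e+04 rad/s.
Step 2 — f₀ = ω₀/(2π) = 3102 Hz.
Step 3 — Parallel Q: Q = R/(ω₀L) = 73.4/(1.949e+04·0.0131) = 0.2875.
Step 4 — Bandwidth: Δω = ω₀/Q = 6.778e+04 rad/s; BW = Δω/(2π) = 1.079e+04 Hz.

(a) f₀ = 3102 Hz  (b) Q = 0.2875  (c) BW = 1.079e+04 Hz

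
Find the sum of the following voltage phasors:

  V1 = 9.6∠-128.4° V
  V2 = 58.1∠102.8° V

Step 1 — Convert each phasor to rectangular form:
  V1 = 9.6·(cos(-128.4°) + j·sin(-128.4°)) = -5.963 - j7.523 V
  V2 = 58.1·(cos(102.8°) + j·sin(102.8°)) = -12.87 + j56.66 V
Step 2 — Sum components: V_total = -18.83 + j49.13 V.
Step 3 — Convert to polar: |V_total| = 52.62 V, ∠V_total = 111.0°.

V_total = 52.62∠111.0° V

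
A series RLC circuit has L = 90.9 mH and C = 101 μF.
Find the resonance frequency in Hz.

Step 1 — Resonance condition Im(Z)=0 gives ω₀ = 1/√(LC).
Step 2 — ω₀ = 1/√(0.0909·0.000101) = 330 rad/s.
Step 3 — f₀ = ω₀/(2π) = 52.53 Hz.

f₀ = 52.53 Hz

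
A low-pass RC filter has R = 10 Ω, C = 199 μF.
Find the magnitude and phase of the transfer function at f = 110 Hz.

Step 1 — Angular frequency: ω = 2π·110 = 691.2 rad/s.
Step 2 — Transfer function: H(jω) = 1/(1 + jωRC).
Step 3 — Denominator: 1 + jωRC = 1 + j·691.2·10·0.000199 = 1 + j1.375.
Step 4 — H = 0.3458 - j0.4756.
Step 5 — Magnitude: |H| = 0.5881 (-4.6 dB); phase: φ = -54.0°.

|H| = 0.5881 (-4.6 dB), φ = -54.0°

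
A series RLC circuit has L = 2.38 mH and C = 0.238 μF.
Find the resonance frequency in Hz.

Step 1 — Resonance condition Im(Z)=0 gives ω₀ = 1/√(LC).
Step 2 — ω₀ = 1/√(0.00238·2.38e-07) = 4.202e+04 rad/s.
Step 3 — f₀ = ω₀/(2π) = 6687 Hz.

f₀ = 6687 Hz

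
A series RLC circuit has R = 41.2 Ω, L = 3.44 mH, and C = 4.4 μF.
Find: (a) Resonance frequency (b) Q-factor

Step 1 — Resonance condition Im(Z)=0 gives ω₀ = 1/√(LC).
Step 2 — ω₀ = 1/√(0.00344·4.4e-06) = 8128 rad/s.
Step 3 — f₀ = ω₀/(2π) = 1294 Hz.
Step 4 — Series Q: Q = ω₀L/R = 8128·0.00344/41.2 = 0.6787.

(a) f₀ = 1294 Hz  (b) Q = 0.6787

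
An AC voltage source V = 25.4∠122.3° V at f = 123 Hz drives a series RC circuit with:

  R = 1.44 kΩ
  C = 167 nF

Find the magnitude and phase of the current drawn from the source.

Step 1 — Angular frequency: ω = 2π·f = 2π·123 = 772.8 rad/s.
Step 2 — Component impedances:
  R: Z = R = 1440 Ω
  C: Z = 1/(jωC) = -j/(ω·C) = 0 - j7748 Ω
Step 3 — Series combination: Z_total = R + C = 1440 - j7748 Ω = 7881∠-79.5° Ω.
Step 4 — Source phasor: V = 25.4∠122.3° V = -13.57 + j21.47 V.
Step 5 — Ohm's law: I = V / Z_total = (-13.57 + j21.47) / (1440 - j7748) = -0.002993 - j0.001195 A.
Step 6 — Convert to polar: |I| = 0.003223 A, ∠I = -158.2°.

I = 0.003223∠-158.2° A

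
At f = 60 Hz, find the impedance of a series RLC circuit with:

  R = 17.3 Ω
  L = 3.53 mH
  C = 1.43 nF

Step 1 — Angular frequency: ω = 2π·f = 2π·60 = 377 rad/s.
Step 2 — Component impedances:
  R: Z = R = 17.3 Ω
  L: Z = jωL = j·377·0.00353 = 0 + j1.331 Ω
  C: Z = 1/(jωC) = -j/(ω·C) = 0 - j1.855e+06 Ω
Step 3 — Series combination: Z_total = R + L + C = 17.3 - j1.855e+06 Ω = 1.855e+06∠-90.0° Ω.

Z = 17.3 - j1.855e+06 Ω = 1.855e+06∠-90.0° Ω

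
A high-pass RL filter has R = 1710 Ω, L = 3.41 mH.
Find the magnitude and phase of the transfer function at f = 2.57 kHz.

Step 1 — Angular frequency: ω = 2π·2570 = 1.615e+04 rad/s.
Step 2 — Transfer function: H(jω) = jωL/(R + jωL).
Step 3 — Numerator jωL = j·55.06; denominator R + jωL = 1710 + j55.06.
Step 4 — H = 0.001036 + j0.03217.
Step 5 — Magnitude: |H| = 0.03218 (-29.8 dB); phase: φ = 88.2°.

|H| = 0.03218 (-29.8 dB), φ = 88.2°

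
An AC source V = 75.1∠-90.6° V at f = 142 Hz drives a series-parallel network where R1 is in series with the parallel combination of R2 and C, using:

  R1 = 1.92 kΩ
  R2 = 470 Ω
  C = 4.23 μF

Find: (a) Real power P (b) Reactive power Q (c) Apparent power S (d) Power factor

Step 1 — Angular frequency: ω = 2π·f = 2π·142 = 892.2 rad/s.
Step 2 — Component impedances:
  R1: Z = R = 1920 Ω
  R2: Z = R = 470 Ω
  C: Z = 1/(jωC) = -j/(ω·C) = 0 - j265 Ω
Step 3 — Parallel branch: R2 || C = 1/(1/R2 + 1/C) = 113.4 - j201.1 Ω.
Step 4 — Series with R1: Z_total = R1 + (R2 || C) = 2033 - j201.1 Ω = 2043∠-5.6° Ω.
Step 5 — Source phasor: V = 75.1∠-90.6° V = -0.7864 - j75.1 V.
Step 6 — Current: I = V / Z = 0.003234 - j0.03661 A = 0.03675∠-85.0° A.
Step 7 — Complex power: S = V·I* = 2.747 - j0.2716 VA.
Step 8 — Real power: P = Re(S) = 2.747 W.
Step 9 — Reactive power: Q = Im(S) = -0.2716 VAR.
Step 10 — Apparent power: |S| = 2.76 VA.
Step 11 — Power factor: PF = P/|S| = 0.9951 (leading).

(a) P = 2.747 W  (b) Q = -0.2716 VAR  (c) S = 2.76 VA  (d) PF = 0.9951 (leading)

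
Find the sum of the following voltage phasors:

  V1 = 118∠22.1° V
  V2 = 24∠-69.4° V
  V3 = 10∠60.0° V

Step 1 — Convert each phasor to rectangular form:
  V1 = 118·(cos(22.1°) + j·sin(22.1°)) = 109.3 + j44.39 V
  V2 = 24·(cos(-69.4°) + j·sin(-69.4°)) = 8.444 - j22.47 V
  V3 = 10·(cos(60.0°) + j·sin(60.0°)) = 5 + j8.66 V
Step 2 — Sum components: V_total = 122.8 + j30.59 V.
Step 3 — Convert to polar: |V_total| = 126.5 V, ∠V_total = 14.0°.

V_total = 126.5∠14.0° V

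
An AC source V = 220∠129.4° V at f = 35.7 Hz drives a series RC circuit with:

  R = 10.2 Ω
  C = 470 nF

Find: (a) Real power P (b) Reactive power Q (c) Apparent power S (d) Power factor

Step 1 — Angular frequency: ω = 2π·f = 2π·35.7 = 224.3 rad/s.
Step 2 — Component impedances:
  R: Z = R = 10.2 Ω
  C: Z = 1/(jωC) = -j/(ω·C) = 0 - j9485 Ω
Step 3 — Series combination: Z_total = R + C = 10.2 - j9485 Ω = 9485∠-89.9° Ω.
Step 4 — Source phasor: V = 220∠129.4° V = -139.6 + j170 V.
Step 5 — Current: I = V / Z = -0.01794 - j0.0147 A = 0.02319∠-140.7° A.
Step 6 — Complex power: S = V·I* = 0.005487 - j5.103 VA.
Step 7 — Real power: P = Re(S) = 0.005487 W.
Step 8 — Reactive power: Q = Im(S) = -5.103 VAR.
Step 9 — Apparent power: |S| = 5.103 VA.
Step 10 — Power factor: PF = P/|S| = 0.001075 (leading).

(a) P = 0.005487 W  (b) Q = -5.103 VAR  (c) S = 5.103 VA  (d) PF = 0.001075 (leading)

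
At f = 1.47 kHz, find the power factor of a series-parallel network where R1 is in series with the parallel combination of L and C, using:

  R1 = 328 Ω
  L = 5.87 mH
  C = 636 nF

Step 1 — Angular frequency: ω = 2π·f = 2π·1470 = 9236 rad/s.
Step 2 — Component impedances:
  R1: Z = R = 328 Ω
  L: Z = jωL = j·9236·0.00587 = 0 + j54.22 Ω
  C: Z = 1/(jωC) = -j/(ω·C) = 0 - j170.2 Ω
Step 3 — Parallel branch: L || C = 1/(1/L + 1/C) = 0 + j79.55 Ω.
Step 4 — Series with R1: Z_total = R1 + (L || C) = 328 + j79.55 Ω = 337.5∠13.6° Ω.
Step 5 — Power factor: PF = cos(φ) = Re(Z)/|Z| = 328/337.51 = 0.9718.
Step 6 — Type: Im(Z) = 79.55 ⇒ lagging (phase φ = 13.6°).

PF = 0.9718 (lagging, φ = 13.6°)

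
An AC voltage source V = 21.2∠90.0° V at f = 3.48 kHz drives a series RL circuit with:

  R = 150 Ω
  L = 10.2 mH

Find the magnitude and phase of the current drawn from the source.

Step 1 — Angular frequency: ω = 2π·f = 2π·3480 = 2.187e+04 rad/s.
Step 2 — Component impedances:
  R: Z = R = 150 Ω
  L: Z = jωL = j·2.187e+04·0.0102 = 0 + j223 Ω
Step 3 — Series combination: Z_total = R + L = 150 + j223 Ω = 268.8∠56.1° Ω.
Step 4 — Source phasor: V = 21.2∠90.0° V = 0 + j21.2 V.
Step 5 — Ohm's law: I = V / Z_total = (0 + j21.2) / (150 + j223) = 0.06545 + j0.04402 A.
Step 6 — Convert to polar: |I| = 0.07888 A, ∠I = 33.9°.

I = 0.07888∠33.9° A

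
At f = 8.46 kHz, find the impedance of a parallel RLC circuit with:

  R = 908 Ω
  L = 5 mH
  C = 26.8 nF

Step 1 — Angular frequency: ω = 2π·f = 2π·8460 = 5.316e+04 rad/s.
Step 2 — Component impedances:
  R: Z = R = 908 Ω
  L: Z = jωL = j·5.316e+04·0.005 = 0 + j265.8 Ω
  C: Z = 1/(jωC) = -j/(ω·C) = 0 - j702 Ω
Step 3 — Parallel combination: 1/Z_total = 1/R + 1/L + 1/C; Z_total = 164.9 + j350 Ω = 386.9∠64.8° Ω.

Z = 164.9 + j350 Ω = 386.9∠64.8° Ω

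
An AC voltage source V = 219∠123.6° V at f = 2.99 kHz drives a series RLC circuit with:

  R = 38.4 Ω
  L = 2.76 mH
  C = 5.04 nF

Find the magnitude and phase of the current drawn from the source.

Step 1 — Angular frequency: ω = 2π·f = 2π·2990 = 1.879e+04 rad/s.
Step 2 — Component impedances:
  R: Z = R = 38.4 Ω
  L: Z = jωL = j·1.879e+04·0.00276 = 0 + j51.85 Ω
  C: Z = 1/(jωC) = -j/(ω·C) = 0 - j1.056e+04 Ω
Step 3 — Series combination: Z_total = R + L + C = 38.4 - j1.051e+04 Ω = 1.051e+04∠-89.8° Ω.
Step 4 — Source phasor: V = 219∠123.6° V = -121.2 + j182.4 V.
Step 5 — Ohm's law: I = V / Z_total = (-121.2 + j182.4) / (38.4 - j1.051e+04) = -0.0174 - j0.01147 A.
Step 6 — Convert to polar: |I| = 0.02084 A, ∠I = -146.6°.

I = 0.02084∠-146.6° A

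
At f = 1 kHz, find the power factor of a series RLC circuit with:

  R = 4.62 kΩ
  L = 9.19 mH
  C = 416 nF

Step 1 — Angular frequency: ω = 2π·f = 2π·1000 = 6283 rad/s.
Step 2 — Component impedances:
  R: Z = R = 4620 Ω
  L: Z = jωL = j·6283·0.00919 = 0 + j57.74 Ω
  C: Z = 1/(jωC) = -j/(ω·C) = 0 - j382.6 Ω
Step 3 — Series combination: Z_total = R + L + C = 4620 - j324.8 Ω = 4631∠-4.0° Ω.
Step 4 — Power factor: PF = cos(φ) = Re(Z)/|Z| = 4620/4631.4 = 0.9975.
Step 5 — Type: Im(Z) = -324.8 ⇒ leading (phase φ = -4.0°).

PF = 0.9975 (leading, φ = -4.0°)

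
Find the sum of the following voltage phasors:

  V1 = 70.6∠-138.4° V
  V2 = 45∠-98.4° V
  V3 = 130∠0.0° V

Step 1 — Convert each phasor to rectangular form:
  V1 = 70.6·(cos(-138.4°) + j·sin(-138.4°)) = -52.79 - j46.87 V
  V2 = 45·(cos(-98.4°) + j·sin(-98.4°)) = -6.574 - j44.52 V
  V3 = 130·(cos(0.0°) + j·sin(0.0°)) = 130 V
Step 2 — Sum components: V_total = 70.63 - j91.39 V.
Step 3 — Convert to polar: |V_total| = 115.5 V, ∠V_total = -52.3°.

V_total = 115.5∠-52.3° V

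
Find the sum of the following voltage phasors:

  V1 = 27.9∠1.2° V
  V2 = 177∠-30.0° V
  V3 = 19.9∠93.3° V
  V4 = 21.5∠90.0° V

Step 1 — Convert each phasor to rectangular form:
  V1 = 27.9·(cos(1.2°) + j·sin(1.2°)) = 27.89 + j0.5843 V
  V2 = 177·(cos(-30.0°) + j·sin(-30.0°)) = 153.3 - j88.5 V
  V3 = 19.9·(cos(93.3°) + j·sin(93.3°)) = -1.146 + j19.87 V
  V4 = 21.5·(cos(90.0°) + j·sin(90.0°)) = 0 + j21.5 V
Step 2 — Sum components: V_total = 180 - j46.55 V.
Step 3 — Convert to polar: |V_total| = 186 V, ∠V_total = -14.5°.

V_total = 186∠-14.5° V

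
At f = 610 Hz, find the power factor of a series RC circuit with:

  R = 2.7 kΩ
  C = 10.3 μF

Step 1 — Angular frequency: ω = 2π·f = 2π·610 = 3833 rad/s.
Step 2 — Component impedances:
  R: Z = R = 2700 Ω
  C: Z = 1/(jωC) = -j/(ω·C) = 0 - j25.33 Ω
Step 3 — Series combination: Z_total = R + C = 2700 - j25.33 Ω = 2700∠-0.5° Ω.
Step 4 — Power factor: PF = cos(φ) = Re(Z)/|Z| = 2700/2700 = 1.
Step 5 — Type: Im(Z) = -25.33 ⇒ leading (phase φ = -0.5°).

PF = 1 (leading, φ = -0.5°)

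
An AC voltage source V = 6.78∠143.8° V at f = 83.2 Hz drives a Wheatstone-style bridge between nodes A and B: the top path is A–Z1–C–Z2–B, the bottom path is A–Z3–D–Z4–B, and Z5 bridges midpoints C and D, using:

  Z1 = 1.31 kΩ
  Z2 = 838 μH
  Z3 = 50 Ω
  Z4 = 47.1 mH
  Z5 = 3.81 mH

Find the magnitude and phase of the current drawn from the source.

Step 1 — Angular frequency: ω = 2π·f = 2π·83.2 = 522.8 rad/s.
Step 2 — Component impedances:
  Z1: Z = R = 1310 Ω
  Z2: Z = jωL = j·522.8·0.000838 = 0 + j0.4381 Ω
  Z3: Z = R = 50 Ω
  Z4: Z = jωL = j·522.8·0.0471 = 0 + j24.62 Ω
  Z5: Z = jωL = j·522.8·0.00381 = 0 + j1.992 Ω
Step 3 — Bridge requires nodal analysis (the Z5 bridge couples midpoints C and D, so the two paths cannot be reduced to a simple series/parallel combination). Setting node B to ground and injecting 1 A at node A, the 3-node admittance system at A, C, D solves to V_A = Z_AB = 48.16 + j2.081 Ω = 48.21∠2.5° Ω.
Step 4 — Source phasor: V = 6.78∠143.8° V = -5.471 + j4.004 V.
Step 5 — Ohm's law: I = V / Z_total = (-5.471 + j4.004) / (48.16 + j2.081) = -0.1098 + j0.08788 A.
Step 6 — Convert to polar: |I| = 0.1406 A, ∠I = 141.3°.

I = 0.1406∠141.3° A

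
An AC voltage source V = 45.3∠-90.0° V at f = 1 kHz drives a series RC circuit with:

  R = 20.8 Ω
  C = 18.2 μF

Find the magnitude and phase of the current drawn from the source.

Step 1 — Angular frequency: ω = 2π·f = 2π·1000 = 6283 rad/s.
Step 2 — Component impedances:
  R: Z = R = 20.8 Ω
  C: Z = 1/(jωC) = -j/(ω·C) = 0 - j8.745 Ω
Step 3 — Series combination: Z_total = R + C = 20.8 - j8.745 Ω = 22.56∠-22.8° Ω.
Step 4 — Source phasor: V = 45.3∠-90.0° V = 0 - j45.3 V.
Step 5 — Ohm's law: I = V / Z_total = (0 - j45.3) / (20.8 - j8.745) = 0.7781 - j1.851 A.
Step 6 — Convert to polar: |I| = 2.008 A, ∠I = -67.2°.

I = 2.008∠-67.2° A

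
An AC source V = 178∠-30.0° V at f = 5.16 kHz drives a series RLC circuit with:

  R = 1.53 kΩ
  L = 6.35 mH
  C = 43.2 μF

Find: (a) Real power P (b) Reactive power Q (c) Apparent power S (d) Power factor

Step 1 — Angular frequency: ω = 2π·f = 2π·5160 = 3.242e+04 rad/s.
Step 2 — Component impedances:
  R: Z = R = 1530 Ω
  L: Z = jωL = j·3.242e+04·0.00635 = 0 + j205.9 Ω
  C: Z = 1/(jωC) = -j/(ω·C) = 0 - j0.714 Ω
Step 3 — Series combination: Z_total = R + L + C = 1530 + j205.2 Ω = 1544∠7.6° Ω.
Step 4 — Source phasor: V = 178∠-30.0° V = 154.2 - j89 V.
Step 5 — Current: I = V / Z = 0.09131 - j0.07041 A = 0.1153∠-37.6° A.
Step 6 — Complex power: S = V·I* = 20.34 + j2.728 VA.
Step 7 — Real power: P = Re(S) = 20.34 W.
Step 8 — Reactive power: Q = Im(S) = 2.728 VAR.
Step 9 — Apparent power: |S| = 20.52 VA.
Step 10 — Power factor: PF = P/|S| = 0.9911 (lagging).

(a) P = 20.34 W  (b) Q = 2.728 VAR  (c) S = 20.52 VA  (d) PF = 0.9911 (lagging)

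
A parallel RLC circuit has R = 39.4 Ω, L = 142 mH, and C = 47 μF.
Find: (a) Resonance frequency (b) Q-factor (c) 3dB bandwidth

Step 1 — Resonance: ω₀ = 1/√(LC) = 1/√(0.142·4.7e-05) = 387.1 rad/s.
Step 2 — f₀ = ω₀/(2π) = 61.61 Hz.
Step 3 — Parallel Q: Q = R/(ω₀L) = 39.4/(387.1·0.142) = 0.7168.
Step 4 — Bandwidth: Δω = ω₀/Q = 540 rad/s; BW = Δω/(2π) = 85.95 Hz.

(a) f₀ = 61.61 Hz  (b) Q = 0.7168  (c) BW = 85.95 Hz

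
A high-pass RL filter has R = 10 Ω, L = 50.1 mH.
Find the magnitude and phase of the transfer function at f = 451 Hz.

Step 1 — Angular frequency: ω = 2π·451 = 2834 rad/s.
Step 2 — Transfer function: H(jω) = jωL/(R + jωL).
Step 3 — Numerator jωL = j·142; denominator R + jωL = 10 + j142.
Step 4 — H = 0.9951 + j0.07009.
Step 5 — Magnitude: |H| = 0.9975 (-0.0 dB); phase: φ = 4.0°.

|H| = 0.9975 (-0.0 dB), φ = 4.0°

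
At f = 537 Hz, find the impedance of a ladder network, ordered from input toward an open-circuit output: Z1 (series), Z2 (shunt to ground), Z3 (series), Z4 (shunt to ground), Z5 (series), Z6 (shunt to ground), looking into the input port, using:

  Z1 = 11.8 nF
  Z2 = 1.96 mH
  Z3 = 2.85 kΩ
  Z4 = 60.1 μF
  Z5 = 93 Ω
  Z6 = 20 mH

Step 1 — Angular frequency: ω = 2π·f = 2π·537 = 3374 rad/s.
Step 2 — Component impedances:
  Z1: Z = 1/(jωC) = -j/(ω·C) = 0 - j2.512e+04 Ω
  Z2: Z = jωL = j·3374·0.00196 = 0 + j6.613 Ω
  Z3: Z = R = 2850 Ω
  Z4: Z = 1/(jωC) = -j/(ω·C) = 0 - j4.931 Ω
  Z5: Z = R = 93 Ω
  Z6: Z = jωL = j·3374·0.02 = 0 + j67.48 Ω
Step 3 — Ladder network (open output): work backward from the far end, alternating series and parallel combinations. Z_in = 0.01534 - j2.511e+04 Ω = 2.511e+04∠-90.0° Ω.

Z = 0.01534 - j2.511e+04 Ω = 2.511e+04∠-90.0° Ω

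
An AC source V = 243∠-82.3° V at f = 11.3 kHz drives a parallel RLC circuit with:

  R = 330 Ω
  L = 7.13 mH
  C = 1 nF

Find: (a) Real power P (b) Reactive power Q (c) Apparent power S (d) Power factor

Step 1 — Angular frequency: ω = 2π·f = 2π·1.13e+04 = 7.1e+04 rad/s.
Step 2 — Component impedances:
  R: Z = R = 330 Ω
  L: Z = jωL = j·7.1e+04·0.00713 = 0 + j506.2 Ω
  C: Z = 1/(jωC) = -j/(ω·C) = 0 - j1.408e+04 Ω
Step 3 — Parallel combination: 1/Z_total = 1/R + 1/L + 1/C; Z_total = 236.6 + j148.7 Ω = 279.4∠32.1° Ω.
Step 4 — Source phasor: V = 243∠-82.3° V = 32.56 - j240.8 V.
Step 5 — Current: I = V / Z = -0.3599 - j0.7917 A = 0.8697∠-114.4° A.
Step 6 — Complex power: S = V·I* = 178.9 + j112.5 VA.
Step 7 — Real power: P = Re(S) = 178.9 W.
Step 8 — Reactive power: Q = Im(S) = 112.5 VAR.
Step 9 — Apparent power: |S| = 211.3 VA.
Step 10 — Power factor: PF = P/|S| = 0.8467 (lagging).

(a) P = 178.9 W  (b) Q = 112.5 VAR  (c) S = 211.3 VA  (d) PF = 0.8467 (lagging)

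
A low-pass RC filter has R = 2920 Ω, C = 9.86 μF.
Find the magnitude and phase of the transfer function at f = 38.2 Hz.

Step 1 — Angular frequency: ω = 2π·38.2 = 240 rad/s.
Step 2 — Transfer function: H(jω) = 1/(1 + jωRC).
Step 3 — Denominator: 1 + jωRC = 1 + j·240·2920·9.86e-06 = 1 + j6.91.
Step 4 — H = 0.02051 - j0.1417.
Step 5 — Magnitude: |H| = 0.1432 (-16.9 dB); phase: φ = -81.8°.

|H| = 0.1432 (-16.9 dB), φ = -81.8°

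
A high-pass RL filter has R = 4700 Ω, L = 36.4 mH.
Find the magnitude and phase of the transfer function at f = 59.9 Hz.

Step 1 — Angular frequency: ω = 2π·59.9 = 376.4 rad/s.
Step 2 — Transfer function: H(jω) = jωL/(R + jωL).
Step 3 — Numerator jωL = j·13.7; denominator R + jωL = 4700 + j13.7.
Step 4 — H = 8.496e-06 + j0.002915.
Step 5 — Magnitude: |H| = 0.002915 (-50.7 dB); phase: φ = 89.8°.

|H| = 0.002915 (-50.7 dB), φ = 89.8°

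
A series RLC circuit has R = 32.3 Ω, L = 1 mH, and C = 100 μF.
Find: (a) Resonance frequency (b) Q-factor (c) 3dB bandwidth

Step 1 — Resonance: ω₀ = 1/√(LC) = 1/√(0.001·0.0001) = 3162 rad/s.
Step 2 — f₀ = ω₀/(2π) = 503.3 Hz.
Step 3 — Series Q: Q = ω₀L/R = 3162·0.001/32.3 = 0.0979.
Step 4 — Bandwidth: Δω = ω₀/Q = 3.23e+04 rad/s; BW = Δω/(2π) = 5141 Hz.

(a) f₀ = 503.3 Hz  (b) Q = 0.0979  (c) BW = 5141 Hz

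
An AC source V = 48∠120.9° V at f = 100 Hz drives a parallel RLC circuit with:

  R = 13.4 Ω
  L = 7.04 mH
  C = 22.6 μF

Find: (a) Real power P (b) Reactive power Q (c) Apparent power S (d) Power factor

Step 1 — Angular frequency: ω = 2π·f = 2π·100 = 628.3 rad/s.
Step 2 — Component impedances:
  R: Z = R = 13.4 Ω
  L: Z = jωL = j·628.3·0.00704 = 0 + j4.423 Ω
  C: Z = 1/(jωC) = -j/(ω·C) = 0 - j70.42 Ω
Step 3 — Parallel combination: 1/Z_total = 1/R + 1/L + 1/C; Z_total = 1.479 + j4.199 Ω = 4.452∠70.6° Ω.
Step 4 — Source phasor: V = 48∠120.9° V = -24.65 + j41.19 V.
Step 5 — Current: I = V / Z = 6.887 + j8.296 A = 10.78∠50.3° A.
Step 6 — Complex power: S = V·I* = 171.9 + j488.2 VA.
Step 7 — Real power: P = Re(S) = 171.9 W.
Step 8 — Reactive power: Q = Im(S) = 488.2 VAR.
Step 9 — Apparent power: |S| = 517.5 VA.
Step 10 — Power factor: PF = P/|S| = 0.3322 (lagging).

(a) P = 171.9 W  (b) Q = 488.2 VAR  (c) S = 517.5 VA  (d) PF = 0.3322 (lagging)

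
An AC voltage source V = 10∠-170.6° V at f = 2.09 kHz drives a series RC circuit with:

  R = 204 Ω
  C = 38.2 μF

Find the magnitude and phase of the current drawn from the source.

Step 1 — Angular frequency: ω = 2π·f = 2π·2090 = 1.313e+04 rad/s.
Step 2 — Component impedances:
  R: Z = R = 204 Ω
  C: Z = 1/(jωC) = -j/(ω·C) = 0 - j1.993 Ω
Step 3 — Series combination: Z_total = R + C = 204 - j1.993 Ω = 204∠-0.6° Ω.
Step 4 — Source phasor: V = 10∠-170.6° V = -9.866 - j1.633 V.
Step 5 — Ohm's law: I = V / Z_total = (-9.866 - j1.633) / (204 - j1.993) = -0.04828 - j0.008478 A.
Step 6 — Convert to polar: |I| = 0.04902 A, ∠I = -170.0°.

I = 0.04902∠-170.0° A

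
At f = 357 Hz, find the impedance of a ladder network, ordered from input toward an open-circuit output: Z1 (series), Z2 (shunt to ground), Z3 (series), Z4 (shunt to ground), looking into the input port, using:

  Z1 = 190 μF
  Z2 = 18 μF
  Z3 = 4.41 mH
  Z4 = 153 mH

Step 1 — Angular frequency: ω = 2π·f = 2π·357 = 2243 rad/s.
Step 2 — Component impedances:
  Z1: Z = 1/(jωC) = -j/(ω·C) = 0 - j2.346 Ω
  Z2: Z = 1/(jωC) = -j/(ω·C) = 0 - j24.77 Ω
  Z3: Z = jωL = j·2243·0.00441 = 0 + j9.892 Ω
  Z4: Z = jωL = j·2243·0.153 = 0 + j343.2 Ω
Step 3 — Ladder network (open output): work backward from the far end, alternating series and parallel combinations. Z_in = 0 - j28.98 Ω = 28.98∠-90.0° Ω.

Z = 0 - j28.98 Ω = 28.98∠-90.0° Ω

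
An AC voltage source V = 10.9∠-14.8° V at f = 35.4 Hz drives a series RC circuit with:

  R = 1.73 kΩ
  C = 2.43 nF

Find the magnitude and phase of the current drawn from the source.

Step 1 — Angular frequency: ω = 2π·f = 2π·35.4 = 222.4 rad/s.
Step 2 — Component impedances:
  R: Z = R = 1730 Ω
  C: Z = 1/(jωC) = -j/(ω·C) = 0 - j1.85e+06 Ω
Step 3 — Series combination: Z_total = R + C = 1730 - j1.85e+06 Ω = 1.85e+06∠-89.9° Ω.
Step 4 — Source phasor: V = 10.9∠-14.8° V = 10.54 - j2.784 V.
Step 5 — Ohm's law: I = V / Z_total = (10.54 - j2.784) / (1730 - j1.85e+06) = 1.51e-06 + j5.694e-06 A.
Step 6 — Convert to polar: |I| = 5.891e-06 A, ∠I = 75.1°.

I = 5.891e-06∠75.1° A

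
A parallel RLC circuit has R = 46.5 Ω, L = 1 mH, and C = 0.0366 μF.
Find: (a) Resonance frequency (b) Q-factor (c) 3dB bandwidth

Step 1 — Resonance: ω₀ = 1/√(LC) = 1/√(0.001·3.66e-08) = 1.653e+05 rad/s.
Step 2 — f₀ = ω₀/(2π) = 2.631e+04 Hz.
Step 3 — Parallel Q: Q = R/(ω₀L) = 46.5/(1.653e+05·0.001) = 0.2813.
Step 4 — Bandwidth: Δω = ω₀/Q = 5.876e+05 rad/s; BW = Δω/(2π) = 9.352e+04 Hz.

(a) f₀ = 2.631e+04 Hz  (b) Q = 0.2813  (c) BW = 9.352e+04 Hz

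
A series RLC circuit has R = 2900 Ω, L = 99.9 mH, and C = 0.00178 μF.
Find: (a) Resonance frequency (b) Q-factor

Step 1 — Resonance condition Im(Z)=0 gives ω₀ = 1/√(LC).
Step 2 — ω₀ = 1/√(0.0999·1.78e-09) = 7.499e+04 rad/s.
Step 3 — f₀ = ω₀/(2π) = 1.194e+04 Hz.
Step 4 — Series Q: Q = ω₀L/R = 7.499e+04·0.0999/2900 = 2.583.

(a) f₀ = 1.194e+04 Hz  (b) Q = 2.583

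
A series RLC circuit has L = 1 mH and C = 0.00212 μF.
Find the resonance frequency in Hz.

Step 1 — Resonance condition Im(Z)=0 gives ω₀ = 1/√(LC).
Step 2 — ω₀ = 1/√(0.001·2.12e-09) = 6.868e+05 rad/s.
Step 3 — f₀ = ω₀/(2π) = 1.093e+05 Hz.

f₀ = 1.093e+05 Hz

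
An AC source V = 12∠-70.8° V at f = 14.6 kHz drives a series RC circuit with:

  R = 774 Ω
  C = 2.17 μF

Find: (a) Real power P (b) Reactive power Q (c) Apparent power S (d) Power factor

Step 1 — Angular frequency: ω = 2π·f = 2π·1.46e+04 = 9.173e+04 rad/s.
Step 2 — Component impedances:
  R: Z = R = 774 Ω
  C: Z = 1/(jωC) = -j/(ω·C) = 0 - j5.024 Ω
Step 3 — Series combination: Z_total = R + C = 774 - j5.024 Ω = 774∠-0.4° Ω.
Step 4 — Source phasor: V = 12∠-70.8° V = 3.946 - j11.33 V.
Step 5 — Current: I = V / Z = 0.005194 - j0.01461 A = 0.0155∠-70.4° A.
Step 6 — Complex power: S = V·I* = 0.186 - j0.001207 VA.
Step 7 — Real power: P = Re(S) = 0.186 W.
Step 8 — Reactive power: Q = Im(S) = -0.001207 VAR.
Step 9 — Apparent power: |S| = 0.186 VA.
Step 10 — Power factor: PF = P/|S| = 1 (leading).

(a) P = 0.186 W  (b) Q = -0.001207 VAR  (c) S = 0.186 VA  (d) PF = 1 (leading)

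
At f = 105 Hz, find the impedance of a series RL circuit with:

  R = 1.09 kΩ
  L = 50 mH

Step 1 — Angular frequency: ω = 2π·f = 2π·105 = 659.7 rad/s.
Step 2 — Component impedances:
  R: Z = R = 1090 Ω
  L: Z = jωL = j·659.7·0.05 = 0 + j32.99 Ω
Step 3 — Series combination: Z_total = R + L = 1090 + j32.99 Ω = 1090∠1.7° Ω.

Z = 1090 + j32.99 Ω = 1090∠1.7° Ω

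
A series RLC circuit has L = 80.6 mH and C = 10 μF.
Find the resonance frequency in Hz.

Step 1 — Resonance condition Im(Z)=0 gives ω₀ = 1/√(LC).
Step 2 — ω₀ = 1/√(0.0806·1e-05) = 1114 rad/s.
Step 3 — f₀ = ω₀/(2π) = 177.3 Hz.

f₀ = 177.3 Hz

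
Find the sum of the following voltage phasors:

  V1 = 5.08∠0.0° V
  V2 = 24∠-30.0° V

Step 1 — Convert each phasor to rectangular form:
  V1 = 5.08·(cos(0.0°) + j·sin(0.0°)) = 5.08 V
  V2 = 24·(cos(-30.0°) + j·sin(-30.0°)) = 20.78 - j12 V
Step 2 — Sum components: V_total = 25.86 - j12 V.
Step 3 — Convert to polar: |V_total| = 28.51 V, ∠V_total = -24.9°.

V_total = 28.51∠-24.9° V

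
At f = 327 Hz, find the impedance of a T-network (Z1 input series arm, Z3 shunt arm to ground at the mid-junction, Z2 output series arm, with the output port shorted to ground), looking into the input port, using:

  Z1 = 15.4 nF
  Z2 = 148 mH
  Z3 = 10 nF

Step 1 — Angular frequency: ω = 2π·f = 2π·327 = 2055 rad/s.
Step 2 — Component impedances:
  Z1: Z = 1/(jωC) = -j/(ω·C) = 0 - j3.16e+04 Ω
  Z2: Z = jωL = j·2055·0.148 = 0 + j304.1 Ω
  Z3: Z = 1/(jωC) = -j/(ω·C) = 0 - j4.867e+04 Ω
Step 3 — With the output port shorted to ground, the output series arm Z2 runs from the junction to ground; the shunt arm Z3 also runs from the junction to ground. They appear in parallel: Z3 || Z2 = 0 + j306 Ω.
Step 4 — Series with input arm Z1: Z_in = Z1 + (Z3 || Z2) = 0 - j3.13e+04 Ω = 3.13e+04∠-90.0° Ω.

Z = 0 - j3.13e+04 Ω = 3.13e+04∠-90.0° Ω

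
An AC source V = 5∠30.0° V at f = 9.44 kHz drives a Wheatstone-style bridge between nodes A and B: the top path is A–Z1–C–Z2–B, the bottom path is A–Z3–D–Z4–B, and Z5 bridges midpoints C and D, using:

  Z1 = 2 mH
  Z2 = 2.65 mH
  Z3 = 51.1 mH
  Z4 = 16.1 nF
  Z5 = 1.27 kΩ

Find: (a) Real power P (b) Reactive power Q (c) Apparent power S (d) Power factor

Step 1 — Angular frequency: ω = 2π·f = 2π·9440 = 5.931e+04 rad/s.
Step 2 — Component impedances:
  Z1: Z = jωL = j·5.931e+04·0.002 = 0 + j118.6 Ω
  Z2: Z = jωL = j·5.931e+04·0.00265 = 0 + j157.2 Ω
  Z3: Z = jωL = j·5.931e+04·0.0511 = 0 + j3031 Ω
  Z4: Z = 1/(jωC) = -j/(ω·C) = 0 - j1047 Ω
  Z5: Z = R = 1270 Ω
Step 3 — Bridge requires nodal analysis (the Z5 bridge couples midpoints C and D, so the two paths cannot be reduced to a simple series/parallel combination). Setting node B to ground and injecting 1 A at node A, the 3-node admittance system at A, C, D solves to V_A = Z_AB = 28.47 + j270 Ω = 271.4∠84.0° Ω.
Step 4 — Source phasor: V = 5∠30.0° V = 4.33 + j2.5 V.
Step 5 — Current: I = V / Z = 0.01083 - j0.0149 A = 0.01842∠-54.0° A.
Step 6 — Complex power: S = V·I* = 0.00966 + j0.09159 VA.
Step 7 — Real power: P = Re(S) = 0.00966 W.
Step 8 — Reactive power: Q = Im(S) = 0.09159 VAR.
Step 9 — Apparent power: |S| = 0.0921 VA.
Step 10 — Power factor: PF = P/|S| = 0.1049 (lagging).

(a) P = 0.00966 W  (b) Q = 0.09159 VAR  (c) S = 0.0921 VA  (d) PF = 0.1049 (lagging)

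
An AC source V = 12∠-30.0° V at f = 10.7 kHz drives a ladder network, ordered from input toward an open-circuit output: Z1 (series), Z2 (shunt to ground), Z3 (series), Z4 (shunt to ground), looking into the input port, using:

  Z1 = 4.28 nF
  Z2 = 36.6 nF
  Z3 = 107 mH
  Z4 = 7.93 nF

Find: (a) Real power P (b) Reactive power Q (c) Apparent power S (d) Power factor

Step 1 — Angular frequency: ω = 2π·f = 2π·1.07e+04 = 6.723e+04 rad/s.
Step 2 — Component impedances:
  Z1: Z = 1/(jωC) = -j/(ω·C) = 0 - j3475 Ω
  Z2: Z = 1/(jωC) = -j/(ω·C) = 0 - j406.4 Ω
  Z3: Z = jωL = j·6.723e+04·0.107 = 0 + j7194 Ω
  Z4: Z = 1/(jωC) = -j/(ω·C) = 0 - j1876 Ω
Step 3 — Ladder network (open output): work backward from the far end, alternating series and parallel combinations. Z_in = 0 - j3915 Ω = 3915∠-90.0° Ω.
Step 4 — Source phasor: V = 12∠-30.0° V = 10.39 - j6 V.
Step 5 — Current: I = V / Z = 0.001532 + j0.002654 A = 0.003065∠60.0° A.
Step 6 — Complex power: S = V·I* = 0 - j0.03678 VA.
Step 7 — Real power: P = Re(S) = 0 W.
Step 8 — Reactive power: Q = Im(S) = -0.03678 VAR.
Step 9 — Apparent power: |S| = 0.03678 VA.
Step 10 — Power factor: PF = P/|S| = 0 (leading).

(a) P = 0 W  (b) Q = -0.03678 VAR  (c) S = 0.03678 VA  (d) PF = 0 (leading)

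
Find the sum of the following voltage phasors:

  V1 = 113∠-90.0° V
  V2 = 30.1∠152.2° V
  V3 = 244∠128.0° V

Step 1 — Convert each phasor to rectangular form:
  V1 = 113·(cos(-90.0°) + j·sin(-90.0°)) = 0 - j113 V
  V2 = 30.1·(cos(152.2°) + j·sin(152.2°)) = -26.63 + j14.04 V
  V3 = 244·(cos(128.0°) + j·sin(128.0°)) = -150.2 + j192.3 V
Step 2 — Sum components: V_total = -176.8 + j93.31 V.
Step 3 — Convert to polar: |V_total| = 200 V, ∠V_total = 152.2°.

V_total = 200∠152.2° V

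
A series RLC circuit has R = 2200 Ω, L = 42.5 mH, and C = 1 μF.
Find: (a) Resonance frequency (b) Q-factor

Step 1 — Resonance condition Im(Z)=0 gives ω₀ = 1/√(LC).
Step 2 — ω₀ = 1/√(0.0425·1e-06) = 4851 rad/s.
Step 3 — f₀ = ω₀/(2π) = 772 Hz.
Step 4 — Series Q: Q = ω₀L/R = 4851·0.0425/2200 = 0.09371.

(a) f₀ = 772 Hz  (b) Q = 0.09371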